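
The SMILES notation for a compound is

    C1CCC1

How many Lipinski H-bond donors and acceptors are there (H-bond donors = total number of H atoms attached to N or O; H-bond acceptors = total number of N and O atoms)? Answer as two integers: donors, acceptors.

0, 0

Donors: find every N or O and count the H atoms it carries.
  (no N or O atoms present)
Lipinski HBD = 0.
Acceptors: N atoms = 0, O atoms = 0 → HBA = 0.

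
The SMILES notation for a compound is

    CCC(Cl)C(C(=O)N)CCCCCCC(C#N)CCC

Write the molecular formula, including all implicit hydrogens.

Walk through each heavy atom and fill implicit hydrogens from standard valence (C 4, N 3, O 2, S 2, halogen 1):
  atom 1: C, bond orders sum to 1 (valence 4) → 3 H
  atom 2: C, bond orders sum to 2 (valence 4) → 2 H
  atom 3: C, bond orders sum to 3 (valence 4) → 1 H
  atom 4: Cl (halogen, monovalent) → 0 H
  atom 5: C, bond orders sum to 3 (valence 4) → 1 H
  atom 6: C, bond orders sum to 4 (valence 4) → 0 H
  atom 7: O, bond orders sum to 2 (valence 2) → 0 H
  atom 8: N, bond orders sum to 1 (valence 3) → 2 H
  atom 9: C, bond orders sum to 2 (valence 4) → 2 H
  atom 10: C, bond orders sum to 2 (valence 4) → 2 H
  atom 11: C, bond orders sum to 2 (valence 4) → 2 H
  atom 12: C, bond orders sum to 2 (valence 4) → 2 H
  atom 13: C, bond orders sum to 2 (valence 4) → 2 H
  atom 14: C, bond orders sum to 2 (valence 4) → 2 H
  atom 15: C, bond orders sum to 3 (valence 4) → 1 H
  atom 16: C, bond orders sum to 4 (valence 4) → 0 H
  atom 17: N, bond orders sum to 3 (valence 3) → 0 H
  atom 18: C, bond orders sum to 2 (valence 4) → 2 H
  atom 19: C, bond orders sum to 2 (valence 4) → 2 H
  atom 20: C, bond orders sum to 1 (valence 4) → 3 H
Totals → C:16, H:29, Cl:1, N:2, O:1.
In Hill order: C16H29ClN2O.

C16H29ClN2O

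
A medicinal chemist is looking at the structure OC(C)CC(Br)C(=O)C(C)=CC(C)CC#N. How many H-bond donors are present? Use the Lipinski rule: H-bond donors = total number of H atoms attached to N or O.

Donors: find every N or O and count the H atoms it carries.
  atom 1 (O): bond orders sum to 1 → 1 H
  atom 8 (O): bond orders sum to 2 → 0 H
  atom 16 (N): bond orders sum to 3 → 0 H
Lipinski HBD = 1.

1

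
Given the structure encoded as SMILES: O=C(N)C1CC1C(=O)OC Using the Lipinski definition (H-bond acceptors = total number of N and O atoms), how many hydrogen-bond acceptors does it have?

N atoms: 1; O atoms: 3.
Lipinski HBA = 1 + 3 = 4.

4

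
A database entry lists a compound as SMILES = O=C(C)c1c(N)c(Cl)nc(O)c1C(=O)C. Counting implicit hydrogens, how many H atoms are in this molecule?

9

Walk through each heavy atom and fill implicit hydrogens from standard valence (C 4, N 3, O 2, S 2, halogen 1); for lowercase aromatic atoms, an aromatic c carries 1 H when it has two neighbours and 0 H with three, and aromatic n carries 0 H:
  atom 1: O, bond orders sum to 2 (valence 2) → 0 H
  atom 2: C, bond orders sum to 4 (valence 4) → 0 H
  atom 3: C, bond orders sum to 1 (valence 4) → 3 H
  atom 4: aromatic c, 3 neighbours → 0 H
  atom 5: aromatic c, 3 neighbours → 0 H
  atom 6: N, bond orders sum to 1 (valence 3) → 2 H
  atom 7: aromatic c, 3 neighbours → 0 H
  atom 8: Cl (halogen, monovalent) → 0 H
  atom 9: aromatic n, 2 neighbours → 0 H
  atom 10: aromatic c, 3 neighbours → 0 H
  atom 11: O, bond orders sum to 1 (valence 2) → 1 H
  atom 12: aromatic c, 3 neighbours → 0 H
  atom 13: C, bond orders sum to 4 (valence 4) → 0 H
  atom 14: O, bond orders sum to 2 (valence 2) → 0 H
  atom 15: C, bond orders sum to 1 (valence 4) → 3 H
Total hydrogens: 9.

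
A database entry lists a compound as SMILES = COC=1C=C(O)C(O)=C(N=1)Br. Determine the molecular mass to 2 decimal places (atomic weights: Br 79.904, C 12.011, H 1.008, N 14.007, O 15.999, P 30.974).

First, the molecular formula is C6H6BrNO3 (counting implicit H from valence).
  Br: 1 × 79.904 = 79.904
  C: 6 × 12.011 = 72.066
  H: 6 × 1.008 = 6.048
  N: 1 × 14.007 = 14.007
  O: 3 × 15.999 = 47.997
Sum: 1×79.904 + 6×12.011 + 6×1.008 + 1×14.007 + 3×15.999 = 220.022 → 220.02 g/mol.

220.02 g/mol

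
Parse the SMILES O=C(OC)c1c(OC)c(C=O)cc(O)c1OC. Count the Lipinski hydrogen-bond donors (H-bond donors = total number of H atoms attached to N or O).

1

Donors: find every N or O and count the H atoms it carries.
  atom 1 (O): bond orders sum to 2 → 0 H
  atom 3 (O): bond orders sum to 2 → 0 H
  atom 7 (O): bond orders sum to 2 → 0 H
  atom 11 (O): bond orders sum to 2 → 0 H
  atom 14 (O): bond orders sum to 1 → 1 H
  atom 16 (O): bond orders sum to 2 → 0 H
Lipinski HBD = 1.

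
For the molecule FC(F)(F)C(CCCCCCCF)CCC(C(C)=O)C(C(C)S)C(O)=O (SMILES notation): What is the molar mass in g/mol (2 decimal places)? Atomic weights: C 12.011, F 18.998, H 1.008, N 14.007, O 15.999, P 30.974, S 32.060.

First, the molecular formula is C18H30F4O3S (counting implicit H from valence).
  C: 18 × 12.011 = 216.198
  F: 4 × 18.998 = 75.992
  H: 30 × 1.008 = 30.240
  O: 3 × 15.999 = 47.997
  S: 1 × 32.060 = 32.060
Sum: 18×12.011 + 4×18.998 + 30×1.008 + 3×15.999 + 1×32.060 = 402.487 → 402.49 g/mol.

402.49 g/mol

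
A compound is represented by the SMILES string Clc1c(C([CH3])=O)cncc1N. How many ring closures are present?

1

In SMILES, each pair of matching ring-closure digits denotes one ring-closing bond; the number of such bonds equals the number of independent rings.
Ring-closure bonds here: 1.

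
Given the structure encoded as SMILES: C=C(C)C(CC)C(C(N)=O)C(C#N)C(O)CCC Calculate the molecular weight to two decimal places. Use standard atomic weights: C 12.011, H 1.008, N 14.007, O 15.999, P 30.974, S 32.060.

252.36 g/mol

First, the molecular formula is C14H24N2O2 (counting implicit H from valence).
  C: 14 × 12.011 = 168.154
  H: 24 × 1.008 = 24.192
  N: 2 × 14.007 = 28.014
  O: 2 × 15.999 = 31.998
Sum: 14×12.011 + 24×1.008 + 2×14.007 + 2×15.999 = 252.358 → 252.36 g/mol.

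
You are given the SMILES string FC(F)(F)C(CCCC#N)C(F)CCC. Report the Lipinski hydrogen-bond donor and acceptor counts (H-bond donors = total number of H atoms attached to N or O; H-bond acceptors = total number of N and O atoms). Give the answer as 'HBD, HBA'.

0, 1

Donors: find every N or O and count the H atoms it carries.
  atom 10 (N): bond orders sum to 3 → 0 H
Lipinski HBD = 0.
Acceptors: N atoms = 1, O atoms = 0 → HBA = 1.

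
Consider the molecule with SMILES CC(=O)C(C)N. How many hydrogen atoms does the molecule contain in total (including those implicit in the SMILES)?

9

Walk through each heavy atom and fill implicit hydrogens from standard valence (C 4, N 3, O 2, S 2, halogen 1):
  atom 1: C, bond orders sum to 1 (valence 4) → 3 H
  atom 2: C, bond orders sum to 4 (valence 4) → 0 H
  atom 3: O, bond orders sum to 2 (valence 2) → 0 H
  atom 4: C, bond orders sum to 3 (valence 4) → 1 H
  atom 5: C, bond orders sum to 1 (valence 4) → 3 H
  atom 6: N, bond orders sum to 1 (valence 3) → 2 H
Total hydrogens: 9.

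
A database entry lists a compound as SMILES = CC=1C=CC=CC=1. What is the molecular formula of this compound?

Walk through each heavy atom and fill implicit hydrogens from standard valence (C 4, N 3, O 2, S 2, halogen 1):
  atom 1: C, bond orders sum to 1 (valence 4) → 3 H
  atom 2: C, bond orders sum to 4 (valence 4) → 0 H
  atom 3: C, bond orders sum to 3 (valence 4) → 1 H
  atom 4: C, bond orders sum to 3 (valence 4) → 1 H
  atom 5: C, bond orders sum to 3 (valence 4) → 1 H
  atom 6: C, bond orders sum to 3 (valence 4) → 1 H
  atom 7: C, bond orders sum to 3 (valence 4) → 1 H
Totals → C:7, H:8.
In Hill order: C7H8.

C7H8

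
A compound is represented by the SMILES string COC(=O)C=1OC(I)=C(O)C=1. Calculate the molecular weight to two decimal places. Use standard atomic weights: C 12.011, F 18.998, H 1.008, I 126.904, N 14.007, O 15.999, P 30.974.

268.01 g/mol

First, the molecular formula is C6H5IO4 (counting implicit H from valence).
  C: 6 × 12.011 = 72.066
  H: 5 × 1.008 = 5.040
  I: 1 × 126.904 = 126.904
  O: 4 × 15.999 = 63.996
Sum: 6×12.011 + 5×1.008 + 1×126.904 + 4×15.999 = 268.006 → 268.01 g/mol.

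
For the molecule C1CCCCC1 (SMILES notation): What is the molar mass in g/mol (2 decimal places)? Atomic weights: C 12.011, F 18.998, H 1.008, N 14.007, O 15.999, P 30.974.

84.16 g/mol

First, the molecular formula is C6H12 (counting implicit H from valence).
  C: 6 × 12.011 = 72.066
  H: 12 × 1.008 = 12.096
Sum: 6×12.011 + 12×1.008 = 84.162 → 84.16 g/mol.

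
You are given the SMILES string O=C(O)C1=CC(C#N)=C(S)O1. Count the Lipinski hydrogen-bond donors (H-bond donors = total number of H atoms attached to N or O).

1

Donors: find every N or O and count the H atoms it carries.
  atom 1 (O): bond orders sum to 2 → 0 H
  atom 3 (O): bond orders sum to 1 → 1 H
  atom 8 (N): bond orders sum to 3 → 0 H
  atom 11 (O): bond orders sum to 2 → 0 H
Lipinski HBD = 1.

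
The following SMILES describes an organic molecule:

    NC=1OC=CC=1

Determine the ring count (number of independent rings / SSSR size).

In SMILES, each pair of matching ring-closure digits denotes one ring-closing bond; the number of such bonds equals the number of independent rings.
Ring-closure bonds here: 1.

1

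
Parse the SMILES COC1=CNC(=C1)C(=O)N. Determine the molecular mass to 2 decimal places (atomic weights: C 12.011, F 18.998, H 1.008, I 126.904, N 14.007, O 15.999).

140.14 g/mol

First, the molecular formula is C6H8N2O2 (counting implicit H from valence).
  C: 6 × 12.011 = 72.066
  H: 8 × 1.008 = 8.064
  N: 2 × 14.007 = 28.014
  O: 2 × 15.999 = 31.998
Sum: 6×12.011 + 8×1.008 + 2×14.007 + 2×15.999 = 140.142 → 140.14 g/mol.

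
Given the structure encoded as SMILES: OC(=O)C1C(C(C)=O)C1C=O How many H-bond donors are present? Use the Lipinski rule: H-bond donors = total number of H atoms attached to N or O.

1

Donors: find every N or O and count the H atoms it carries.
  atom 1 (O): bond orders sum to 1 → 1 H
  atom 3 (O): bond orders sum to 2 → 0 H
  atom 8 (O): bond orders sum to 2 → 0 H
  atom 11 (O): bond orders sum to 2 → 0 H
Lipinski HBD = 1.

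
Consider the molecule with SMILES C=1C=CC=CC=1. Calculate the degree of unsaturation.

4

Molecular formula: C6H6.
DoU = (2C + 2 + N − H − X) / 2, where X is the halogen count and O/S are ignored.
    = (2·6 + 2 + 0 − 6 − 0) / 2 = 8 / 2 = 4.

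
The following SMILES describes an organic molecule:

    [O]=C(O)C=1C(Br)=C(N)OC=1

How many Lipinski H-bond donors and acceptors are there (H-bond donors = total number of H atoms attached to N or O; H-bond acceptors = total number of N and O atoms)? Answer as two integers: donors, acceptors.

3, 4

Donors: find every N or O and count the H atoms it carries.
  atom 1 (O): bond orders sum to 2 → 0 H
  atom 3 (O): bond orders sum to 1 → 1 H
  atom 8 (N): bond orders sum to 1 → 2 H
  atom 9 (O): bond orders sum to 2 → 0 H
Lipinski HBD = 3.
Acceptors: N atoms = 1, O atoms = 3 → HBA = 4.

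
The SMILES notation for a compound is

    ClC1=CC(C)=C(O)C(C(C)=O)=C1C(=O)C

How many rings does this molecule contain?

1

In SMILES, each pair of matching ring-closure digits denotes one ring-closing bond; the number of such bonds equals the number of independent rings.
Ring-closure bonds here: 1.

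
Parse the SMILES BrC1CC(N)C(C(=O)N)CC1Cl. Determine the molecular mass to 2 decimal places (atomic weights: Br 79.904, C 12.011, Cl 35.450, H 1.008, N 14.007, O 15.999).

255.54 g/mol

First, the molecular formula is C7H12BrClN2O (counting implicit H from valence).
  Br: 1 × 79.904 = 79.904
  C: 7 × 12.011 = 84.077
  Cl: 1 × 35.450 = 35.450
  H: 12 × 1.008 = 12.096
  N: 2 × 14.007 = 28.014
  O: 1 × 15.999 = 15.999
Sum: 1×79.904 + 7×12.011 + 1×35.450 + 12×1.008 + 2×14.007 + 1×15.999 = 255.540 → 255.54 g/mol.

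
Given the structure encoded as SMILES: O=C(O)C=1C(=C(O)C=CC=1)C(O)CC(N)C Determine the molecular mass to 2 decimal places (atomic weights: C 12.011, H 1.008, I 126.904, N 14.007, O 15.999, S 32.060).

225.24 g/mol

First, the molecular formula is C11H15NO4 (counting implicit H from valence).
  C: 11 × 12.011 = 132.121
  H: 15 × 1.008 = 15.120
  N: 1 × 14.007 = 14.007
  O: 4 × 15.999 = 63.996
Sum: 11×12.011 + 15×1.008 + 1×14.007 + 4×15.999 = 225.244 → 225.24 g/mol.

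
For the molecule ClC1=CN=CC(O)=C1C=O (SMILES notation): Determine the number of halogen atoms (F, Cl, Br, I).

1

Halogen atoms appear at heavy-atom position 1 (1×Cl).
Other groups present: 1 aldehyde, 1 hydroxyl.
Halogen count: 1.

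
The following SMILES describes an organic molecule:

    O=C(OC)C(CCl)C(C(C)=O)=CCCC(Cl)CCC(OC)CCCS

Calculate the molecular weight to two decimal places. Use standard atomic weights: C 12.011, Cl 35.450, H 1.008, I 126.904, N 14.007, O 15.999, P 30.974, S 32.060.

First, the molecular formula is C18H30Cl2O4S (counting implicit H from valence).
  C: 18 × 12.011 = 216.198
  Cl: 2 × 35.450 = 70.900
  H: 30 × 1.008 = 30.240
  O: 4 × 15.999 = 63.996
  S: 1 × 32.060 = 32.060
Sum: 18×12.011 + 2×35.450 + 30×1.008 + 4×15.999 + 1×32.060 = 413.394 → 413.39 g/mol.

413.39 g/mol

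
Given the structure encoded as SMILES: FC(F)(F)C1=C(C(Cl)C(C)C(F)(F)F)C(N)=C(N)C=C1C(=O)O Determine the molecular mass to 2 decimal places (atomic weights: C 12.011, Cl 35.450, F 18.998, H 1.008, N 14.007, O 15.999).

First, the molecular formula is C12H11ClF6N2O2 (counting implicit H from valence).
  C: 12 × 12.011 = 144.132
  Cl: 1 × 35.450 = 35.450
  F: 6 × 18.998 = 113.988
  H: 11 × 1.008 = 11.088
  N: 2 × 14.007 = 28.014
  O: 2 × 15.999 = 31.998
Sum: 12×12.011 + 1×35.450 + 6×18.998 + 11×1.008 + 2×14.007 + 2×15.999 = 364.670 → 364.67 g/mol.

364.67 g/mol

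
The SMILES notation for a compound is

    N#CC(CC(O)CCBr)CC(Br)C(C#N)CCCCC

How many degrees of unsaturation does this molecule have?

Degree of unsaturation = (number of rings) + (number of π bonds).
Ring closures in the SMILES: 0.
π bonds: 2 triple bonds (each 2 DoU) → 4 DoU from unsaturation.
Total DoU = 0 + 4 = 4.

4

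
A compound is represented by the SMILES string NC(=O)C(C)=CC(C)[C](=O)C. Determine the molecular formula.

Walk through each heavy atom and fill implicit hydrogens from standard valence (C 4, N 3, O 2, S 2, halogen 1):
  atom 1: N, bond orders sum to 1 (valence 3) → 2 H
  atom 2: C, bond orders sum to 4 (valence 4) → 0 H
  atom 3: O, bond orders sum to 2 (valence 2) → 0 H
  atom 4: C, bond orders sum to 4 (valence 4) → 0 H
  atom 5: C, bond orders sum to 1 (valence 4) → 3 H
  atom 6: C, bond orders sum to 3 (valence 4) → 1 H
  atom 7: C, bond orders sum to 3 (valence 4) → 1 H
  atom 8: C, bond orders sum to 1 (valence 4) → 3 H
  atom 9: C with explicit H count 0
  atom 10: O, bond orders sum to 2 (valence 2) → 0 H
  atom 11: C, bond orders sum to 1 (valence 4) → 3 H
Totals → C:8, H:13, N:1, O:2.
In Hill order: C8H13NO2.

C8H13NO2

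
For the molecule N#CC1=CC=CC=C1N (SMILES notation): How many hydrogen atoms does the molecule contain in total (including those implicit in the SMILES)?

6

Walk through each heavy atom and fill implicit hydrogens from standard valence (C 4, N 3, O 2, S 2, halogen 1):
  atom 1: N, bond orders sum to 3 (valence 3) → 0 H
  atom 2: C, bond orders sum to 4 (valence 4) → 0 H
  atom 3: C, bond orders sum to 4 (valence 4) → 0 H
  atom 4: C, bond orders sum to 3 (valence 4) → 1 H
  atom 5: C, bond orders sum to 3 (valence 4) → 1 H
  atom 6: C, bond orders sum to 3 (valence 4) → 1 H
  atom 7: C, bond orders sum to 3 (valence 4) → 1 H
  atom 8: C, bond orders sum to 4 (valence 4) → 0 H
  atom 9: N, bond orders sum to 1 (valence 3) → 2 H
Total hydrogens: 6.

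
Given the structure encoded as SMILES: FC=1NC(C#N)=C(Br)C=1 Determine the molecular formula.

C5H2BrFN2

Walk through each heavy atom and fill implicit hydrogens from standard valence (C 4, N 3, O 2, S 2, halogen 1):
  atom 1: F (halogen, monovalent) → 0 H
  atom 2: C, bond orders sum to 4 (valence 4) → 0 H
  atom 3: N, bond orders sum to 2 (valence 3) → 1 H
  atom 4: C, bond orders sum to 4 (valence 4) → 0 H
  atom 5: C, bond orders sum to 4 (valence 4) → 0 H
  atom 6: N, bond orders sum to 3 (valence 3) → 0 H
  atom 7: C, bond orders sum to 4 (valence 4) → 0 H
  atom 8: Br (halogen, monovalent) → 0 H
  atom 9: C, bond orders sum to 3 (valence 4) → 1 H
Totals → C:5, H:2, Br:1, F:1, N:2.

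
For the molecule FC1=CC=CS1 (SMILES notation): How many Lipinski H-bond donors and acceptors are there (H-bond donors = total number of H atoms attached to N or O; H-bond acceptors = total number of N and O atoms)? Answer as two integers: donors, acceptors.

Donors: find every N or O and count the H atoms it carries.
  (no N or O atoms present)
Lipinski HBD = 0.
Acceptors: N atoms = 0, O atoms = 0 → HBA = 0.

0, 0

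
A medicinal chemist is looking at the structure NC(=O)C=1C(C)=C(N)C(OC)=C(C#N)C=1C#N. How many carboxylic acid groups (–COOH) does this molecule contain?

0

Scan the SMILES for the carboxylic acid motif — none present.
Groups that are present: 1 amide, 1 ether, 2 nitrile, 1 primary amine.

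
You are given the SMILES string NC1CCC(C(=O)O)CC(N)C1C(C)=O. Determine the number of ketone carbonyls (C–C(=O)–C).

The ketone motif appears at heavy-atom position 13 in the SMILES.
Other groups present: 1 carboxylic acid, 2 primary amine.
Ketone count: 1.

1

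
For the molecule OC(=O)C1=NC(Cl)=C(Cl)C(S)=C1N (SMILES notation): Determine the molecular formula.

Walk through each heavy atom and fill implicit hydrogens from standard valence (C 4, N 3, O 2, S 2, halogen 1):
  atom 1: O, bond orders sum to 1 (valence 2) → 1 H
  atom 2: C, bond orders sum to 4 (valence 4) → 0 H
  atom 3: O, bond orders sum to 2 (valence 2) → 0 H
  atom 4: C, bond orders sum to 4 (valence 4) → 0 H
  atom 5: N, bond orders sum to 3 (valence 3) → 0 H
  atom 6: C, bond orders sum to 4 (valence 4) → 0 H
  atom 7: Cl (halogen, monovalent) → 0 H
  atom 8: C, bond orders sum to 4 (valence 4) → 0 H
  atom 9: Cl (halogen, monovalent) → 0 H
  atom 10: C, bond orders sum to 4 (valence 4) → 0 H
  atom 11: S, bond orders sum to 1 (valence 2) → 1 H
  atom 12: C, bond orders sum to 4 (valence 4) → 0 H
  atom 13: N, bond orders sum to 1 (valence 3) → 2 H
Totals → C:6, H:4, Cl:2, N:2, O:2, S:1.
In Hill order: C6H4Cl2N2O2S.

C6H4Cl2N2O2S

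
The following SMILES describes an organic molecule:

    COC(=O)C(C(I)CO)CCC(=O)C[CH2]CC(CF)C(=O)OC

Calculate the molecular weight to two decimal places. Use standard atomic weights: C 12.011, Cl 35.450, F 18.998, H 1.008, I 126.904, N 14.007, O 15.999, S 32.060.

First, the molecular formula is C15H24FIO6 (counting implicit H from valence).
  C: 15 × 12.011 = 180.165
  F: 1 × 18.998 = 18.998
  H: 24 × 1.008 = 24.192
  I: 1 × 126.904 = 126.904
  O: 6 × 15.999 = 95.994
Sum: 15×12.011 + 1×18.998 + 24×1.008 + 1×126.904 + 6×15.999 = 446.253 → 446.25 g/mol.

446.25 g/mol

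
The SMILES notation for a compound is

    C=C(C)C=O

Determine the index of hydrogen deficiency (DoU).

2

Degree of unsaturation = (number of rings) + (number of π bonds).
Ring closures in the SMILES: 0.
π bonds: 2 double bonds (each 1 DoU) → 2 DoU from unsaturation.
Total DoU = 0 + 2 = 2.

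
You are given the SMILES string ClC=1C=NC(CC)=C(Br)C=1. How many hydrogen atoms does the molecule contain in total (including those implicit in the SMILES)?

Walk through each heavy atom and fill implicit hydrogens from standard valence (C 4, N 3, O 2, S 2, halogen 1):
  atom 1: Cl (halogen, monovalent) → 0 H
  atom 2: C, bond orders sum to 4 (valence 4) → 0 H
  atom 3: C, bond orders sum to 3 (valence 4) → 1 H
  atom 4: N, bond orders sum to 3 (valence 3) → 0 H
  atom 5: C, bond orders sum to 4 (valence 4) → 0 H
  atom 6: C, bond orders sum to 2 (valence 4) → 2 H
  atom 7: C, bond orders sum to 1 (valence 4) → 3 H
  atom 8: C, bond orders sum to 4 (valence 4) → 0 H
  atom 9: Br (halogen, monovalent) → 0 H
  atom 10: C, bond orders sum to 3 (valence 4) → 1 H
Total hydrogens: 7.

7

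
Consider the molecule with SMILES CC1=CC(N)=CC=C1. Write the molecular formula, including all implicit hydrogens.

Walk through each heavy atom and fill implicit hydrogens from standard valence (C 4, N 3, O 2, S 2, halogen 1):
  atom 1: C, bond orders sum to 1 (valence 4) → 3 H
  atom 2: C, bond orders sum to 4 (valence 4) → 0 H
  atom 3: C, bond orders sum to 3 (valence 4) → 1 H
  atom 4: C, bond orders sum to 4 (valence 4) → 0 H
  atom 5: N, bond orders sum to 1 (valence 3) → 2 H
  atom 6: C, bond orders sum to 3 (valence 4) → 1 H
  atom 7: C, bond orders sum to 3 (valence 4) → 1 H
  atom 8: C, bond orders sum to 3 (valence 4) → 1 H
Totals → C:7, H:9, N:1.
In Hill order: C7H9N.

C7H9N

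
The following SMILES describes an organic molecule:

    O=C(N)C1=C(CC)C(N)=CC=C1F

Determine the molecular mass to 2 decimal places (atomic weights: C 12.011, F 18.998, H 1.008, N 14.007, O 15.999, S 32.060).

182.20 g/mol

First, the molecular formula is C9H11FN2O (counting implicit H from valence).
  C: 9 × 12.011 = 108.099
  F: 1 × 18.998 = 18.998
  H: 11 × 1.008 = 11.088
  N: 2 × 14.007 = 28.014
  O: 1 × 15.999 = 15.999
Sum: 9×12.011 + 1×18.998 + 11×1.008 + 2×14.007 + 1×15.999 = 182.198 → 182.20 g/mol.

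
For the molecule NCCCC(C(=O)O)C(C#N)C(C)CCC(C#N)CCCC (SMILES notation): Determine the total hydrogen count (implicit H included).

Walk through each heavy atom and fill implicit hydrogens from standard valence (C 4, N 3, O 2, S 2, halogen 1):
  atom 1: N, bond orders sum to 1 (valence 3) → 2 H
  atom 2: C, bond orders sum to 2 (valence 4) → 2 H
  atom 3: C, bond orders sum to 2 (valence 4) → 2 H
  atom 4: C, bond orders sum to 2 (valence 4) → 2 H
  atom 5: C, bond orders sum to 3 (valence 4) → 1 H
  atom 6: C, bond orders sum to 4 (valence 4) → 0 H
  atom 7: O, bond orders sum to 2 (valence 2) → 0 H
  atom 8: O, bond orders sum to 1 (valence 2) → 1 H
  atom 9: C, bond orders sum to 3 (valence 4) → 1 H
  atom 10: C, bond orders sum to 4 (valence 4) → 0 H
  atom 11: N, bond orders sum to 3 (valence 3) → 0 H
  atom 12: C, bond orders sum to 3 (valence 4) → 1 H
  atom 13: C, bond orders sum to 1 (valence 4) → 3 H
  atom 14: C, bond orders sum to 2 (valence 4) → 2 H
  atom 15: C, bond orders sum to 2 (valence 4) → 2 H
  atom 16: C, bond orders sum to 3 (valence 4) → 1 H
  atom 17: C, bond orders sum to 4 (valence 4) → 0 H
  atom 18: N, bond orders sum to 3 (valence 3) → 0 H
  atom 19: C, bond orders sum to 2 (valence 4) → 2 H
  atom 20: C, bond orders sum to 2 (valence 4) → 2 H
  atom 21: C, bond orders sum to 2 (valence 4) → 2 H
  atom 22: C, bond orders sum to 1 (valence 4) → 3 H
Total hydrogens: 29.

29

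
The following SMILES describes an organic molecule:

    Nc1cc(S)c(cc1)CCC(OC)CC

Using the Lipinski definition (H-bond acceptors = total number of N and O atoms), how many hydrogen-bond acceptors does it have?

2

N atoms: 1; O atoms: 1.
Lipinski HBA = 1 + 1 = 2.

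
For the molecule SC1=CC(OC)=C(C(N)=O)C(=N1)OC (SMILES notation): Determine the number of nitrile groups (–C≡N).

Scan the SMILES for the nitrile motif — none present.
Groups that are present: 1 amide, 2 ether, 1 thiol.

0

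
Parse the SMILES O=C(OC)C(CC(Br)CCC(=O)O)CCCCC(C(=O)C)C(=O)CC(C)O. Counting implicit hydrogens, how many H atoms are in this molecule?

31

Walk through each heavy atom and fill implicit hydrogens from standard valence (C 4, N 3, O 2, S 2, halogen 1):
  atom 1: O, bond orders sum to 2 (valence 2) → 0 H
  atom 2: C, bond orders sum to 4 (valence 4) → 0 H
  atom 3: O, bond orders sum to 2 (valence 2) → 0 H
  atom 4: C, bond orders sum to 1 (valence 4) → 3 H
  atom 5: C, bond orders sum to 3 (valence 4) → 1 H
  atom 6: C, bond orders sum to 2 (valence 4) → 2 H
  atom 7: C, bond orders sum to 3 (valence 4) → 1 H
  atom 8: Br (halogen, monovalent) → 0 H
  atom 9: C, bond orders sum to 2 (valence 4) → 2 H
  atom 10: C, bond orders sum to 2 (valence 4) → 2 H
  atom 11: C, bond orders sum to 4 (valence 4) → 0 H
  atom 12: O, bond orders sum to 2 (valence 2) → 0 H
  atom 13: O, bond orders sum to 1 (valence 2) → 1 H
  atom 14: C, bond orders sum to 2 (valence 4) → 2 H
  atom 15: C, bond orders sum to 2 (valence 4) → 2 H
  atom 16: C, bond orders sum to 2 (valence 4) → 2 H
  atom 17: C, bond orders sum to 2 (valence 4) → 2 H
  atom 18: C, bond orders sum to 3 (valence 4) → 1 H
  atom 19: C, bond orders sum to 4 (valence 4) → 0 H
  atom 20: O, bond orders sum to 2 (valence 2) → 0 H
  atom 21: C, bond orders sum to 1 (valence 4) → 3 H
  atom 22: C, bond orders sum to 4 (valence 4) → 0 H
  atom 23: O, bond orders sum to 2 (valence 2) → 0 H
  atom 24: C, bond orders sum to 2 (valence 4) → 2 H
  atom 25: C, bond orders sum to 3 (valence 4) → 1 H
  atom 26: C, bond orders sum to 1 (valence 4) → 3 H
  atom 27: O, bond orders sum to 1 (valence 2) → 1 H
Total hydrogens: 31.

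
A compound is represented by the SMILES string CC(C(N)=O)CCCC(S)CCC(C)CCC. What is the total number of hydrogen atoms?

Walk through each heavy atom and fill implicit hydrogens from standard valence (C 4, N 3, O 2, S 2, halogen 1):
  atom 1: C, bond orders sum to 1 (valence 4) → 3 H
  atom 2: C, bond orders sum to 3 (valence 4) → 1 H
  atom 3: C, bond orders sum to 4 (valence 4) → 0 H
  atom 4: N, bond orders sum to 1 (valence 3) → 2 H
  atom 5: O, bond orders sum to 2 (valence 2) → 0 H
  atom 6: C, bond orders sum to 2 (valence 4) → 2 H
  atom 7: C, bond orders sum to 2 (valence 4) → 2 H
  atom 8: C, bond orders sum to 2 (valence 4) → 2 H
  atom 9: C, bond orders sum to 3 (valence 4) → 1 H
  atom 10: S, bond orders sum to 1 (valence 2) → 1 H
  atom 11: C, bond orders sum to 2 (valence 4) → 2 H
  atom 12: C, bond orders sum to 2 (valence 4) → 2 H
  atom 13: C, bond orders sum to 3 (valence 4) → 1 H
  atom 14: C, bond orders sum to 1 (valence 4) → 3 H
  atom 15: C, bond orders sum to 2 (valence 4) → 2 H
  atom 16: C, bond orders sum to 2 (valence 4) → 2 H
  atom 17: C, bond orders sum to 1 (valence 4) → 3 H
Total hydrogens: 29.

29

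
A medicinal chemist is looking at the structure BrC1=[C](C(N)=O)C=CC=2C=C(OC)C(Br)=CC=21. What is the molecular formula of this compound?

Walk through each heavy atom and fill implicit hydrogens from standard valence (C 4, N 3, O 2, S 2, halogen 1):
  atom 1: Br (halogen, monovalent) → 0 H
  atom 2: C, bond orders sum to 4 (valence 4) → 0 H
  atom 3: C with explicit H count 0
  atom 4: C, bond orders sum to 4 (valence 4) → 0 H
  atom 5: N, bond orders sum to 1 (valence 3) → 2 H
  atom 6: O, bond orders sum to 2 (valence 2) → 0 H
  atom 7: C, bond orders sum to 3 (valence 4) → 1 H
  atom 8: C, bond orders sum to 3 (valence 4) → 1 H
  atom 9: C, bond orders sum to 4 (valence 4) → 0 H
  atom 10: C, bond orders sum to 3 (valence 4) → 1 H
  atom 11: C, bond orders sum to 4 (valence 4) → 0 H
  atom 12: O, bond orders sum to 2 (valence 2) → 0 H
  atom 13: C, bond orders sum to 1 (valence 4) → 3 H
  atom 14: C, bond orders sum to 4 (valence 4) → 0 H
  atom 15: Br (halogen, monovalent) → 0 H
  atom 16: C, bond orders sum to 3 (valence 4) → 1 H
  atom 17: C, bond orders sum to 4 (valence 4) → 0 H
Totals → C:12, H:9, Br:2, N:1, O:2.

C12H9Br2NO2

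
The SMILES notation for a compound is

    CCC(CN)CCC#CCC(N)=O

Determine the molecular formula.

C10H18N2O

Walk through each heavy atom and fill implicit hydrogens from standard valence (C 4, N 3, O 2, S 2, halogen 1):
  atom 1: C, bond orders sum to 1 (valence 4) → 3 H
  atom 2: C, bond orders sum to 2 (valence 4) → 2 H
  atom 3: C, bond orders sum to 3 (valence 4) → 1 H
  atom 4: C, bond orders sum to 2 (valence 4) → 2 H
  atom 5: N, bond orders sum to 1 (valence 3) → 2 H
  atom 6: C, bond orders sum to 2 (valence 4) → 2 H
  atom 7: C, bond orders sum to 2 (valence 4) → 2 H
  atom 8: C, bond orders sum to 4 (valence 4) → 0 H
  atom 9: C, bond orders sum to 4 (valence 4) → 0 H
  atom 10: C, bond orders sum to 2 (valence 4) → 2 H
  atom 11: C, bond orders sum to 4 (valence 4) → 0 H
  atom 12: N, bond orders sum to 1 (valence 3) → 2 H
  atom 13: O, bond orders sum to 2 (valence 2) → 0 H
Totals → C:10, H:18, N:2, O:1.
In Hill order: C10H18N2O.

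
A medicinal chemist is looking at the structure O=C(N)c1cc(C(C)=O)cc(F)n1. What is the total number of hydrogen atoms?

7

Walk through each heavy atom and fill implicit hydrogens from standard valence (C 4, N 3, O 2, S 2, halogen 1); for lowercase aromatic atoms, an aromatic c carries 1 H when it has two neighbours and 0 H with three, and aromatic n carries 0 H:
  atom 1: O, bond orders sum to 2 (valence 2) → 0 H
  atom 2: C, bond orders sum to 4 (valence 4) → 0 H
  atom 3: N, bond orders sum to 1 (valence 3) → 2 H
  atom 4: aromatic c, 3 neighbours → 0 H
  atom 5: aromatic c, 2 neighbours → 1 H
  atom 6: aromatic c, 3 neighbours → 0 H
  atom 7: C, bond orders sum to 4 (valence 4) → 0 H
  atom 8: C, bond orders sum to 1 (valence 4) → 3 H
  atom 9: O, bond orders sum to 2 (valence 2) → 0 H
  atom 10: aromatic c, 2 neighbours → 1 H
  atom 11: aromatic c, 3 neighbours → 0 H
  atom 12: F (halogen, monovalent) → 0 H
  atom 13: aromatic n, 2 neighbours → 0 H
Total hydrogens: 7.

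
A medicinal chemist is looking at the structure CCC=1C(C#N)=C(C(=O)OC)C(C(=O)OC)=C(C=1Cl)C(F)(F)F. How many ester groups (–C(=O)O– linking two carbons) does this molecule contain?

The ester motif appears at heavy-atom positions 8, 13 in the SMILES.
Other groups present: 1 nitrile.
Ester count: 2.

2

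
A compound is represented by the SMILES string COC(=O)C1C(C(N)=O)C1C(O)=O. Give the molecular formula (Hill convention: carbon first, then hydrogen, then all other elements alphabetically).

C7H9NO5

Walk through each heavy atom and fill implicit hydrogens from standard valence (C 4, N 3, O 2, S 2, halogen 1):
  atom 1: C, bond orders sum to 1 (valence 4) → 3 H
  atom 2: O, bond orders sum to 2 (valence 2) → 0 H
  atom 3: C, bond orders sum to 4 (valence 4) → 0 H
  atom 4: O, bond orders sum to 2 (valence 2) → 0 H
  atom 5: C, bond orders sum to 3 (valence 4) → 1 H
  atom 6: C, bond orders sum to 3 (valence 4) → 1 H
  atom 7: C, bond orders sum to 4 (valence 4) → 0 H
  atom 8: N, bond orders sum to 1 (valence 3) → 2 H
  atom 9: O, bond orders sum to 2 (valence 2) → 0 H
  atom 10: C, bond orders sum to 3 (valence 4) → 1 H
  atom 11: C, bond orders sum to 4 (valence 4) → 0 H
  atom 12: O, bond orders sum to 1 (valence 2) → 1 H
  atom 13: O, bond orders sum to 2 (valence 2) → 0 H
Totals → C:7, H:9, N:1, O:5.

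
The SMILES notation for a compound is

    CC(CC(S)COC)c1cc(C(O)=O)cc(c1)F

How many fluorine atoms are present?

1

Scan the SMILES for F atoms (remember two-letter symbols like Cl and Br are single atoms).
Fluorine count: 1.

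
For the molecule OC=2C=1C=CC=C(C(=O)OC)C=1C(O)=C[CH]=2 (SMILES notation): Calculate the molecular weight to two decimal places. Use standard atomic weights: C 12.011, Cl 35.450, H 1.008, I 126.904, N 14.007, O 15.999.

First, the molecular formula is C12H10O4 (counting implicit H from valence).
  C: 12 × 12.011 = 144.132
  H: 10 × 1.008 = 10.080
  O: 4 × 15.999 = 63.996
Sum: 12×12.011 + 10×1.008 + 4×15.999 = 218.208 → 218.21 g/mol.

218.21 g/mol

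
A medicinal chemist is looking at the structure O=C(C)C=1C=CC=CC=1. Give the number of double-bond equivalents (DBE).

Degree of unsaturation = (number of rings) + (number of π bonds).
Ring closures in the SMILES: 1.
π bonds: 4 double bonds (each 1 DoU) → 4 DoU from unsaturation.
Total DoU = 1 + 4 = 5.

5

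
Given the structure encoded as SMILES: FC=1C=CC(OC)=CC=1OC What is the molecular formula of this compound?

C8H9FO2

Walk through each heavy atom and fill implicit hydrogens from standard valence (C 4, N 3, O 2, S 2, halogen 1):
  atom 1: F (halogen, monovalent) → 0 H
  atom 2: C, bond orders sum to 4 (valence 4) → 0 H
  atom 3: C, bond orders sum to 3 (valence 4) → 1 H
  atom 4: C, bond orders sum to 3 (valence 4) → 1 H
  atom 5: C, bond orders sum to 4 (valence 4) → 0 H
  atom 6: O, bond orders sum to 2 (valence 2) → 0 H
  atom 7: C, bond orders sum to 1 (valence 4) → 3 H
  atom 8: C, bond orders sum to 3 (valence 4) → 1 H
  atom 9: C, bond orders sum to 4 (valence 4) → 0 H
  atom 10: O, bond orders sum to 2 (valence 2) → 0 H
  atom 11: C, bond orders sum to 1 (valence 4) → 3 H
Totals → C:8, H:9, F:1, O:2.
In Hill order: C8H9FO2.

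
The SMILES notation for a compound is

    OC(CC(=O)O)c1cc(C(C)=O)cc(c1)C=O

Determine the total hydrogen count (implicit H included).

12

Walk through each heavy atom and fill implicit hydrogens from standard valence (C 4, N 3, O 2, S 2, halogen 1); for lowercase aromatic atoms, an aromatic c carries 1 H when it has two neighbours and 0 H with three, and aromatic n carries 0 H:
  atom 1: O, bond orders sum to 1 (valence 2) → 1 H
  atom 2: C, bond orders sum to 3 (valence 4) → 1 H
  atom 3: C, bond orders sum to 2 (valence 4) → 2 H
  atom 4: C, bond orders sum to 4 (valence 4) → 0 H
  atom 5: O, bond orders sum to 2 (valence 2) → 0 H
  atom 6: O, bond orders sum to 1 (valence 2) → 1 H
  atom 7: aromatic c, 3 neighbours → 0 H
  atom 8: aromatic c, 2 neighbours → 1 H
  atom 9: aromatic c, 3 neighbours → 0 H
  atom 10: C, bond orders sum to 4 (valence 4) → 0 H
  atom 11: C, bond orders sum to 1 (valence 4) → 3 H
  atom 12: O, bond orders sum to 2 (valence 2) → 0 H
  atom 13: aromatic c, 2 neighbours → 1 H
  atom 14: aromatic c, 3 neighbours → 0 H
  atom 15: aromatic c, 2 neighbours → 1 H
  atom 16: C, bond orders sum to 3 (valence 4) → 1 H
  atom 17: O, bond orders sum to 2 (valence 2) → 0 H
Total hydrogens: 12.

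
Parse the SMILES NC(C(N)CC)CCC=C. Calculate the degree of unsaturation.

Molecular formula: C8H18N2.
DoU = (2C + 2 + N − H − X) / 2, where X is the halogen count and O/S are ignored.
    = (2·8 + 2 + 2 − 18 − 0) / 2 = 2 / 2 = 1.

1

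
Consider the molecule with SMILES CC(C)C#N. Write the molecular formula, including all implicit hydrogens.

C4H7N

Walk through each heavy atom and fill implicit hydrogens from standard valence (C 4, N 3, O 2, S 2, halogen 1):
  atom 1: C, bond orders sum to 1 (valence 4) → 3 H
  atom 2: C, bond orders sum to 3 (valence 4) → 1 H
  atom 3: C, bond orders sum to 1 (valence 4) → 3 H
  atom 4: C, bond orders sum to 4 (valence 4) → 0 H
  atom 5: N, bond orders sum to 3 (valence 3) → 0 H
Totals → C:4, H:7, N:1.
In Hill order: C4H7N.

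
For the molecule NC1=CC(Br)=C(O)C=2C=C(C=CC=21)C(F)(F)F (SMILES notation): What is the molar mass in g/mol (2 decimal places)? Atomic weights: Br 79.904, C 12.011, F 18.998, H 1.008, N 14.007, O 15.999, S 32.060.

306.08 g/mol

First, the molecular formula is C11H7BrF3NO (counting implicit H from valence).
  Br: 1 × 79.904 = 79.904
  C: 11 × 12.011 = 132.121
  F: 3 × 18.998 = 56.994
  H: 7 × 1.008 = 7.056
  N: 1 × 14.007 = 14.007
  O: 1 × 15.999 = 15.999
Sum: 1×79.904 + 11×12.011 + 3×18.998 + 7×1.008 + 1×14.007 + 1×15.999 = 306.081 → 306.08 g/mol.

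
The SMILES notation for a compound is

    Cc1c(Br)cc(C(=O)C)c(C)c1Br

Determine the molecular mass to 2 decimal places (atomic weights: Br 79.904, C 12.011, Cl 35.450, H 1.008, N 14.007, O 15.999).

306.00 g/mol

First, the molecular formula is C10H10Br2O (counting implicit H from valence).
  Br: 2 × 79.904 = 159.808
  C: 10 × 12.011 = 120.110
  H: 10 × 1.008 = 10.080
  O: 1 × 15.999 = 15.999
Sum: 2×79.904 + 10×12.011 + 10×1.008 + 1×15.999 = 305.997 → 306.00 g/mol.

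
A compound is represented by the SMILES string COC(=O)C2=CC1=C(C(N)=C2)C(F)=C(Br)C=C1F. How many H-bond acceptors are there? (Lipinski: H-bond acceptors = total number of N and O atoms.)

N atoms: 1; O atoms: 2.
Lipinski HBA = 1 + 2 = 3.

3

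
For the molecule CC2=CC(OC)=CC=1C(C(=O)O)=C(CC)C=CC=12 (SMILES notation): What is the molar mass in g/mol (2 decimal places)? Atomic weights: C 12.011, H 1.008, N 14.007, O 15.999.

244.29 g/mol

First, the molecular formula is C15H16O3 (counting implicit H from valence).
  C: 15 × 12.011 = 180.165
  H: 16 × 1.008 = 16.128
  O: 3 × 15.999 = 47.997
Sum: 15×12.011 + 16×1.008 + 3×15.999 = 244.290 → 244.29 g/mol.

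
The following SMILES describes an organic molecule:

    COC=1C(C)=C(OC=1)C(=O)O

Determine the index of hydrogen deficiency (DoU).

Degree of unsaturation = (number of rings) + (number of π bonds).
Ring closures in the SMILES: 1.
π bonds: 3 double bonds (each 1 DoU) → 3 DoU from unsaturation.
Total DoU = 1 + 3 = 4.

4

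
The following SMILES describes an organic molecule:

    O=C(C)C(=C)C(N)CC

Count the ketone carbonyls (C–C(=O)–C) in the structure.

1

The ketone motif appears at heavy-atom position 2 in the SMILES.
Other groups present: 1 alkene, 1 primary amine.
Ketone count: 1.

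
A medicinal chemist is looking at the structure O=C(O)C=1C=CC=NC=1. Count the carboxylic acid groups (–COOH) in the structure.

The carboxylic acid motif appears at heavy-atom position 2 in the SMILES.
Carboxylic acid count: 1.

1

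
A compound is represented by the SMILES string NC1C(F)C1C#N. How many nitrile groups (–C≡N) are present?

1

The nitrile motif appears at heavy-atom position 6 in the SMILES.
Other groups present: 1 primary amine.
Nitrile count: 1.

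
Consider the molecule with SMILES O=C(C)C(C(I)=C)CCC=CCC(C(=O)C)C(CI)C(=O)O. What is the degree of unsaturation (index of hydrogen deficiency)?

5

Degree of unsaturation = (number of rings) + (number of π bonds).
Ring closures in the SMILES: 0.
π bonds: 5 double bonds (each 1 DoU) → 5 DoU from unsaturation.
Total DoU = 0 + 5 = 5.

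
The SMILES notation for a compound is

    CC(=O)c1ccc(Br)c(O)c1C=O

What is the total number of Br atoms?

Scan the SMILES for Br atoms (remember two-letter symbols like Cl and Br are single atoms).
Bromine count: 1.

1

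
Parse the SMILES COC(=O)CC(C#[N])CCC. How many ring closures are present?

0

In SMILES, each pair of matching ring-closure digits denotes one ring-closing bond; the number of such bonds equals the number of independent rings.
Ring-closure bonds here: 0.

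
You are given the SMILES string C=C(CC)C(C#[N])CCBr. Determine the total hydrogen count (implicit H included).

12

Walk through each heavy atom and fill implicit hydrogens from standard valence (C 4, N 3, O 2, S 2, halogen 1):
  atom 1: C, bond orders sum to 2 (valence 4) → 2 H
  atom 2: C, bond orders sum to 4 (valence 4) → 0 H
  atom 3: C, bond orders sum to 2 (valence 4) → 2 H
  atom 4: C, bond orders sum to 1 (valence 4) → 3 H
  atom 5: C, bond orders sum to 3 (valence 4) → 1 H
  atom 6: C, bond orders sum to 4 (valence 4) → 0 H
  atom 7: N with explicit H count 0
  atom 8: C, bond orders sum to 2 (valence 4) → 2 H
  atom 9: C, bond orders sum to 2 (valence 4) → 2 H
  atom 10: Br (halogen, monovalent) → 0 H
Total hydrogens: 12.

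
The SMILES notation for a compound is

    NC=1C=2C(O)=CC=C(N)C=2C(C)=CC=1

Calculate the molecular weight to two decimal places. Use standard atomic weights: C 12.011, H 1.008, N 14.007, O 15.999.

188.23 g/mol

First, the molecular formula is C11H12N2O (counting implicit H from valence).
  C: 11 × 12.011 = 132.121
  H: 12 × 1.008 = 12.096
  N: 2 × 14.007 = 28.014
  O: 1 × 15.999 = 15.999
Sum: 11×12.011 + 12×1.008 + 2×14.007 + 1×15.999 = 188.230 → 188.23 g/mol.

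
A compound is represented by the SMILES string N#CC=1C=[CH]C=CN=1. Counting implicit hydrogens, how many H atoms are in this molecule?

Walk through each heavy atom and fill implicit hydrogens from standard valence (C 4, N 3, O 2, S 2, halogen 1):
  atom 1: N, bond orders sum to 3 (valence 3) → 0 H
  atom 2: C, bond orders sum to 4 (valence 4) → 0 H
  atom 3: C, bond orders sum to 4 (valence 4) → 0 H
  atom 4: C, bond orders sum to 3 (valence 4) → 1 H
  atom 5: C with explicit H count 1
  atom 6: C, bond orders sum to 3 (valence 4) → 1 H
  atom 7: C, bond orders sum to 3 (valence 4) → 1 H
  atom 8: N, bond orders sum to 3 (valence 3) → 0 H
Total hydrogens: 4.

4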